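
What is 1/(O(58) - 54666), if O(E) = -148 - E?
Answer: -1/54872 ≈ -1.8224e-5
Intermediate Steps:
1/(O(58) - 54666) = 1/((-148 - 1*58) - 54666) = 1/((-148 - 58) - 54666) = 1/(-206 - 54666) = 1/(-54872) = -1/54872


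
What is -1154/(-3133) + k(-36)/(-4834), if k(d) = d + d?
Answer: 2902006/7572461 ≈ 0.38323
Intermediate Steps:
k(d) = 2*d
-1154/(-3133) + k(-36)/(-4834) = -1154/(-3133) + (2*(-36))/(-4834) = -1154*(-1/3133) - 72*(-1/4834) = 1154/3133 + 36/2417 = 2902006/7572461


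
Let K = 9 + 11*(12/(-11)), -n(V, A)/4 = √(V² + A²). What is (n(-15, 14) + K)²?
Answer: 6745 + 24*√421 ≈ 7237.4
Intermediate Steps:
n(V, A) = -4*√(A² + V²) (n(V, A) = -4*√(V² + A²) = -4*√(A² + V²))
K = -3 (K = 9 + 11*(12*(-1/11)) = 9 + 11*(-12/11) = 9 - 12 = -3)
(n(-15, 14) + K)² = (-4*√(14² + (-15)²) - 3)² = (-4*√(196 + 225) - 3)² = (-4*√421 - 3)² = (-3 - 4*√421)²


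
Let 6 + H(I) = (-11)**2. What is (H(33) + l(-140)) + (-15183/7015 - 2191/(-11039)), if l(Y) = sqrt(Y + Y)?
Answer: 1250457429/11062655 + 2*I*sqrt(70) ≈ 113.03 + 16.733*I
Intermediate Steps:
l(Y) = sqrt(2)*sqrt(Y) (l(Y) = sqrt(2*Y) = sqrt(2)*sqrt(Y))
H(I) = 115 (H(I) = -6 + (-11)**2 = -6 + 121 = 115)
(H(33) + l(-140)) + (-15183/7015 - 2191/(-11039)) = (115 + sqrt(2)*sqrt(-140)) + (-15183/7015 - 2191/(-11039)) = (115 + sqrt(2)*(2*I*sqrt(35))) + (-15183*1/7015 - 2191*(-1/11039)) = (115 + 2*I*sqrt(70)) + (-15183/7015 + 313/1577) = (115 + 2*I*sqrt(70)) - 21747896/11062655 = 1250457429/11062655 + 2*I*sqrt(70)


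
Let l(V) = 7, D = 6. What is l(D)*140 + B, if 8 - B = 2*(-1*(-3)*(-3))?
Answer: 1006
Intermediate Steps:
B = 26 (B = 8 - 2*-1*(-3)*(-3) = 8 - 2*3*(-3) = 8 - 2*(-9) = 8 - 1*(-18) = 8 + 18 = 26)
l(D)*140 + B = 7*140 + 26 = 980 + 26 = 1006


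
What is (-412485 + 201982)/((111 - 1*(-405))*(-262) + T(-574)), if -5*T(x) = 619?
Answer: 1052515/676579 ≈ 1.5556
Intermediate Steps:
T(x) = -619/5 (T(x) = -⅕*619 = -619/5)
(-412485 + 201982)/((111 - 1*(-405))*(-262) + T(-574)) = (-412485 + 201982)/((111 - 1*(-405))*(-262) - 619/5) = -210503/((111 + 405)*(-262) - 619/5) = -210503/(516*(-262) - 619/5) = -210503/(-135192 - 619/5) = -210503/(-676579/5) = -210503*(-5/676579) = 1052515/676579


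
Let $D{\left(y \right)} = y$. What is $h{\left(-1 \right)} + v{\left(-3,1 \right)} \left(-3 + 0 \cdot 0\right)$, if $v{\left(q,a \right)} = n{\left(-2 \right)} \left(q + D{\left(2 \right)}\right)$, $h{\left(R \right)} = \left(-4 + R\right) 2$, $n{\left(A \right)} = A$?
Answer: $-16$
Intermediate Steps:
$h{\left(R \right)} = -8 + 2 R$
$v{\left(q,a \right)} = -4 - 2 q$ ($v{\left(q,a \right)} = - 2 \left(q + 2\right) = - 2 \left(2 + q\right) = -4 - 2 q$)
$h{\left(-1 \right)} + v{\left(-3,1 \right)} \left(-3 + 0 \cdot 0\right) = \left(-8 + 2 \left(-1\right)\right) + \left(-4 - -6\right) \left(-3 + 0 \cdot 0\right) = \left(-8 - 2\right) + \left(-4 + 6\right) \left(-3 + 0\right) = -10 + 2 \left(-3\right) = -10 - 6 = -16$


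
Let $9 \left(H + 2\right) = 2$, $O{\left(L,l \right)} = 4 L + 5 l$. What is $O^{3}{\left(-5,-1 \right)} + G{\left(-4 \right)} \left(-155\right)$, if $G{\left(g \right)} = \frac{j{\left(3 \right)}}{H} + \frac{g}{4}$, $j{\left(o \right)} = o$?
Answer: $- \frac{243335}{16} \approx -15208.0$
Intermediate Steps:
$H = - \frac{16}{9}$ ($H = -2 + \frac{1}{9} \cdot 2 = -2 + \frac{2}{9} = - \frac{16}{9} \approx -1.7778$)
$G{\left(g \right)} = - \frac{27}{16} + \frac{g}{4}$ ($G{\left(g \right)} = \frac{3}{- \frac{16}{9}} + \frac{g}{4} = 3 \left(- \frac{9}{16}\right) + g \frac{1}{4} = - \frac{27}{16} + \frac{g}{4}$)
$O^{3}{\left(-5,-1 \right)} + G{\left(-4 \right)} \left(-155\right) = \left(4 \left(-5\right) + 5 \left(-1\right)\right)^{3} + \left(- \frac{27}{16} + \frac{1}{4} \left(-4\right)\right) \left(-155\right) = \left(-20 - 5\right)^{3} + \left(- \frac{27}{16} - 1\right) \left(-155\right) = \left(-25\right)^{3} - - \frac{6665}{16} = -15625 + \frac{6665}{16} = - \frac{243335}{16}$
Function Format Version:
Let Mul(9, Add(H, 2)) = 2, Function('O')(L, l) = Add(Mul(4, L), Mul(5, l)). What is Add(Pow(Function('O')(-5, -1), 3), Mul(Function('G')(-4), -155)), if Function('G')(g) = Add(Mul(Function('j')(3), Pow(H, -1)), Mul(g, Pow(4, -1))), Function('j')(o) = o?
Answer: Rational(-243335, 16) ≈ -15208.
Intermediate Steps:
H = Rational(-16, 9) (H = Add(-2, Mul(Rational(1, 9), 2)) = Add(-2, Rational(2, 9)) = Rational(-16, 9) ≈ -1.7778)
Function('G')(g) = Add(Rational(-27, 16), Mul(Rational(1, 4), g)) (Function('G')(g) = Add(Mul(3, Pow(Rational(-16, 9), -1)), Mul(g, Pow(4, -1))) = Add(Mul(3, Rational(-9, 16)), Mul(g, Rational(1, 4))) = Add(Rational(-27, 16), Mul(Rational(1, 4), g)))
Add(Pow(Function('O')(-5, -1), 3), Mul(Function('G')(-4), -155)) = Add(Pow(Add(Mul(4, -5), Mul(5, -1)), 3), Mul(Add(Rational(-27, 16), Mul(Rational(1, 4), -4)), -155)) = Add(Pow(Add(-20, -5), 3), Mul(Add(Rational(-27, 16), -1), -155)) = Add(Pow(-25, 3), Mul(Rational(-43, 16), -155)) = Add(-15625, Rational(6665, 16)) = Rational(-243335, 16)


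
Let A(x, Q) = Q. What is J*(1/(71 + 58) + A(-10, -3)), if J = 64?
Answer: -24704/129 ≈ -191.50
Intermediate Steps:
J*(1/(71 + 58) + A(-10, -3)) = 64*(1/(71 + 58) - 3) = 64*(1/129 - 3) = 64*(-386/129) = -24704/129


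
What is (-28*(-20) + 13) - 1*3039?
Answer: -2466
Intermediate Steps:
(-28*(-20) + 13) - 1*3039 = (560 + 13) - 3039 = 573 - 3039 = -2466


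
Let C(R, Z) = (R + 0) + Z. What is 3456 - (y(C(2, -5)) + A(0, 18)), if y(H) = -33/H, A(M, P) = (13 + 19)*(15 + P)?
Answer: 2389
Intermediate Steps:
C(R, Z) = R + Z
A(M, P) = 480 + 32*P (A(M, P) = 32*(15 + P) = 480 + 32*P)
3456 - (y(C(2, -5)) + A(0, 18)) = 3456 - (-33/(2 - 5) + (480 + 32*18)) = 3456 - (-33/(-3) + (480 + 576)) = 3456 - (-33*(-⅓) + 1056) = 3456 - (11 + 1056) = 3456 - 1*1067 = 3456 - 1067 = 2389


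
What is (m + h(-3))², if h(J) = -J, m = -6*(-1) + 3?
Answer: 144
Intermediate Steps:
m = 9 (m = 6 + 3 = 9)
(m + h(-3))² = (9 - 1*(-3))² = (9 + 3)² = 12² = 144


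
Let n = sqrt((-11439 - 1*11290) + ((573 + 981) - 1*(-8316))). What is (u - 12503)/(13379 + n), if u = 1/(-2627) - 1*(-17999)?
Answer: 193165881589/470260583500 - 14437991*I*sqrt(12859)/470260583500 ≈ 0.41076 - 0.0034815*I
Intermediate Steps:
u = 47283372/2627 (u = -1/2627 + 17999 = 47283372/2627 ≈ 17999.)
n = I*sqrt(12859) (n = sqrt((-11439 - 11290) + (1554 + 8316)) = sqrt(-22729 + 9870) = sqrt(-12859) = I*sqrt(12859) ≈ 113.4*I)
(u - 12503)/(13379 + n) = (47283372/2627 - 12503)/(13379 + I*sqrt(12859)) = 14437991/(2627*(13379 + I*sqrt(12859)))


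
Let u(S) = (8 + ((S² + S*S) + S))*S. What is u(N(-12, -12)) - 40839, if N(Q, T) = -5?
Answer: -41104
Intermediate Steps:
u(S) = S*(8 + S + 2*S²) (u(S) = (8 + ((S² + S²) + S))*S = (8 + (2*S² + S))*S = (8 + (S + 2*S²))*S = (8 + S + 2*S²)*S = S*(8 + S + 2*S²))
u(N(-12, -12)) - 40839 = -5*(8 - 5 + 2*(-5)²) - 40839 = -5*(8 - 5 + 2*25) - 40839 = -5*(8 - 5 + 50) - 40839 = -5*53 - 40839 = -265 - 40839 = -41104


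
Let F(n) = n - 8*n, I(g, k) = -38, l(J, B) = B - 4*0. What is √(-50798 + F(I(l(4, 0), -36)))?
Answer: 2*I*√12633 ≈ 224.79*I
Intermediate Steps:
l(J, B) = B (l(J, B) = B + 0 = B)
F(n) = -7*n
√(-50798 + F(I(l(4, 0), -36))) = √(-50798 - 7*(-38)) = √(-50798 + 266) = √(-50532) = 2*I*√12633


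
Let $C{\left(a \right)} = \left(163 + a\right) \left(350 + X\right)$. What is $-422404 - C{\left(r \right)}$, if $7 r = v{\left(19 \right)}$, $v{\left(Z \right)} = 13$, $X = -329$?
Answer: $-425866$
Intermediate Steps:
$r = \frac{13}{7}$ ($r = \frac{1}{7} \cdot 13 = \frac{13}{7} \approx 1.8571$)
$C{\left(a \right)} = 3423 + 21 a$ ($C{\left(a \right)} = \left(163 + a\right) \left(350 - 329\right) = \left(163 + a\right) 21 = 3423 + 21 a$)
$-422404 - C{\left(r \right)} = -422404 - \left(3423 + 21 \cdot \frac{13}{7}\right) = -422404 - \left(3423 + 39\right) = -422404 - 3462 = -425866$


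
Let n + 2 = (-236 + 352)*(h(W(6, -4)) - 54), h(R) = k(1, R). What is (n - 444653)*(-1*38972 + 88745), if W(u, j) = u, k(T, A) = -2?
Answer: -22455138723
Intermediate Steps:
h(R) = -2
n = -6498 (n = -2 + (-236 + 352)*(-2 - 54) = -2 + 116*(-56) = -2 - 6496 = -6498)
(n - 444653)*(-1*38972 + 88745) = (-6498 - 444653)*(-1*38972 + 88745) = -451151*(-38972 + 88745) = -451151*49773 = -22455138723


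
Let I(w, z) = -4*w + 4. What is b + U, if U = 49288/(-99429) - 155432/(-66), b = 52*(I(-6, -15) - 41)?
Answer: 55631672/33143 ≈ 1678.5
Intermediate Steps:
I(w, z) = 4 - 4*w
b = -676 (b = 52*((4 - 4*(-6)) - 41) = 52*((4 + 24) - 41) = 52*(28 - 41) = 52*(-13) = -676)
U = 78036340/33143 (U = 49288*(-1/99429) - 155432*(-1/66) = -49288/99429 + 77716/33 = 78036340/33143 ≈ 2354.5)
b + U = -676 + 78036340/33143 = 55631672/33143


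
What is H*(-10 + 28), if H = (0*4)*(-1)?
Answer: 0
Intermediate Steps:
H = 0 (H = 0*(-1) = 0)
H*(-10 + 28) = 0*(-10 + 28) = 0*18 = 0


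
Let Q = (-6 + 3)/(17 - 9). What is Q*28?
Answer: -21/2 ≈ -10.500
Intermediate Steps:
Q = -3/8 ≈ -0.37500
Q*28 = -3/8*28 = -21/2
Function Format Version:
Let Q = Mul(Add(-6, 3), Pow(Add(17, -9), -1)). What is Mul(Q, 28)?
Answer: Rational(-21, 2) ≈ -10.500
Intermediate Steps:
Q = Rational(-3, 8) (Q = Mul(-3, Pow(8, -1)) = Mul(-3, Rational(1, 8)) = Rational(-3, 8) ≈ -0.37500)
Mul(Q, 28) = Mul(Rational(-3, 8), 28) = Rational(-21, 2)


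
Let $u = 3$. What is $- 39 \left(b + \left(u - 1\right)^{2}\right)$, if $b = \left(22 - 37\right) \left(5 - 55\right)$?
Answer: $-29406$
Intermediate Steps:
$b = 750$ ($b = \left(-15\right) \left(-50\right) = 750$)
$- 39 \left(b + \left(u - 1\right)^{2}\right) = - 39 \left(750 + \left(3 - 1\right)^{2}\right) = - 39 \left(750 + 2^{2}\right) = - 39 \left(750 + 4\right) = \left(-39\right) 754 = -29406$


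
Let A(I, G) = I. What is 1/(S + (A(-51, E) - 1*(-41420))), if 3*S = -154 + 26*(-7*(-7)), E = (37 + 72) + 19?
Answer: 3/125227 ≈ 2.3956e-5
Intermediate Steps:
E = 128 (E = 109 + 19 = 128)
S = 1120/3 (S = (-154 + 26*(-7*(-7)))/3 = (-154 + 26*49)/3 = (-154 + 1274)/3 = (1/3)*1120 = 1120/3 ≈ 373.33)
1/(S + (A(-51, E) - 1*(-41420))) = 1/(1120/3 + (-51 - 1*(-41420))) = 1/(1120/3 + (-51 + 41420)) = 1/(1120/3 + 41369) = 1/(125227/3) = 3/125227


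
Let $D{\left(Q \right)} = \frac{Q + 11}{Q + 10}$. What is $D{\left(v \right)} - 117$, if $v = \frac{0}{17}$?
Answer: $- \frac{1159}{10} \approx -115.9$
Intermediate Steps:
$v = 0$ ($v = 0 \cdot \frac{1}{17} = 0$)
$D{\left(Q \right)} = \frac{11 + Q}{10 + Q}$
$D{\left(v \right)} - 117 = \frac{11 + 0}{10 + 0} - 117 = \frac{1}{10} \cdot 11 - 117 = \frac{11}{10} - 117 = - \frac{1159}{10}$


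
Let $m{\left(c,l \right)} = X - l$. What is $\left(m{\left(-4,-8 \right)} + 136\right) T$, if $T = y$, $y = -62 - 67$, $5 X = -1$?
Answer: $- \frac{92751}{5} \approx -18550.0$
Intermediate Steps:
$X = - \frac{1}{5}$ ($X = \frac{1}{5} \left(-1\right) = - \frac{1}{5} \approx -0.2$)
$y = -129$
$m{\left(c,l \right)} = - \frac{1}{5} - l$
$T = -129$
$\left(m{\left(-4,-8 \right)} + 136\right) T = \left(\left(- \frac{1}{5} - -8\right) + 136\right) \left(-129\right) = \left(\left(- \frac{1}{5} + 8\right) + 136\right) \left(-129\right) = \left(\frac{39}{5} + 136\right) \left(-129\right) = \frac{719}{5} \left(-129\right) = - \frac{92751}{5}$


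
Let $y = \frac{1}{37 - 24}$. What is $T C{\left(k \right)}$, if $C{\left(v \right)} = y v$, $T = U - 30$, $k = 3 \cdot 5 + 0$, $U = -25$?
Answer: $- \frac{825}{13} \approx -63.462$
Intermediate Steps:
$k = 15$ ($k = 15 + 0 = 15$)
$y = \frac{1}{13} \approx 0.076923$
$T = -55$ ($T = -25 - 30 = -55$)
$C{\left(v \right)} = \frac{v}{13}$
$T C{\left(k \right)} = - 55 \cdot \frac{1}{13} \cdot 15 = \left(-55\right) \frac{15}{13} = - \frac{825}{13}$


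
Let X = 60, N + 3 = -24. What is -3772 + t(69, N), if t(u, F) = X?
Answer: -3712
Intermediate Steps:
N = -27 (N = -3 - 24 = -27)
t(u, F) = 60
-3772 + t(69, N) = -3772 + 60 = -3712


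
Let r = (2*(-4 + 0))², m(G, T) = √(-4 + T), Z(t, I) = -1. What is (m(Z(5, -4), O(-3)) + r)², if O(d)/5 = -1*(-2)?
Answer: (64 + √6)² ≈ 4415.5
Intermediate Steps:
O(d) = 10 (O(d) = 5*(-1*(-2)) = 5*2 = 10)
r = 64 (r = (2*(-4))² = (-8)² = 64)
(m(Z(5, -4), O(-3)) + r)² = (√(-4 + 10) + 64)² = (√6 + 64)² = (64 + √6)²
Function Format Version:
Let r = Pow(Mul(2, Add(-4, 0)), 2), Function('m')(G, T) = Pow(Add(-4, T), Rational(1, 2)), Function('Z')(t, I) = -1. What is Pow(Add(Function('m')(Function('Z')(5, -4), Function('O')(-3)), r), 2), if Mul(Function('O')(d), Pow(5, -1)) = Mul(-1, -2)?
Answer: Pow(Add(64, Pow(6, Rational(1, 2))), 2) ≈ 4415.5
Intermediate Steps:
Function('O')(d) = 10 (Function('O')(d) = Mul(5, Mul(-1, -2)) = Mul(5, 2) = 10)
r = 64 (r = Pow(Mul(2, -4), 2) = Pow(-8, 2) = 64)
Pow(Add(Function('m')(Function('Z')(5, -4), Function('O')(-3)), r), 2) = Pow(Add(Pow(Add(-4, 10), Rational(1, 2)), 64), 2) = Pow(Add(Pow(6, Rational(1, 2)), 64), 2) = Pow(Add(64, Pow(6, Rational(1, 2))), 2)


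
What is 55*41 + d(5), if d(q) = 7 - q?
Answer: 2257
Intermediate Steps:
55*41 + d(5) = 55*41 + (7 - 1*5) = 2255 + (7 - 5) = 2255 + 2 = 2257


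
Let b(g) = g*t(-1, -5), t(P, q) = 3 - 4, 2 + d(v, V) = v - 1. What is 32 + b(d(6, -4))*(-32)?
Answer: 128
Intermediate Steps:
d(v, V) = -3 + v (d(v, V) = -2 + (v - 1) = -2 + (-1 + v) = -3 + v)
t(P, q) = -1
b(g) = -g (b(g) = g*(-1) = -g)
32 + b(d(6, -4))*(-32) = 32 - (-3 + 6)*(-32) = 32 - 1*3*(-32) = 32 - 3*(-32) = 32 + 96 = 128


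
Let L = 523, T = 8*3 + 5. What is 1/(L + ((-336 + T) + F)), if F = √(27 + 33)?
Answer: 18/3883 - √15/23298 ≈ 0.0044694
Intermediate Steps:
F = 2*√15 (F = √60 = 2*√15 ≈ 7.7460)
T = 29 (T = 24 + 5 = 29)
1/(L + ((-336 + T) + F)) = 1/(523 + ((-336 + 29) + 2*√15)) = 1/(523 + (-307 + 2*√15)) = 1/(216 + 2*√15)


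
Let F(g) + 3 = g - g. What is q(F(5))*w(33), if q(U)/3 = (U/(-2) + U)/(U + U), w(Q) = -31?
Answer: -93/4 ≈ -23.250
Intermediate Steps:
F(g) = -3 (F(g) = -3 + (g - g) = -3 + 0 = -3)
q(U) = ¾ (q(U) = 3*((U/(-2) + U)/(U + U)) = 3*((U*(-½) + U)/((2*U))) = 3*((-U/2 + U)*(1/(2*U))) = 3*((U/2)*(1/(2*U))) = 3*(¼) = ¾)
q(F(5))*w(33) = (¾)*(-31) = -93/4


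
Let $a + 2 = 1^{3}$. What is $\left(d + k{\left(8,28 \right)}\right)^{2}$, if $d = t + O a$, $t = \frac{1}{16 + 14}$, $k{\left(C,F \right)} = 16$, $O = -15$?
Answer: $\frac{866761}{900} \approx 963.07$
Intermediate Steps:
$a = -1$ ($a = -2 + 1^{3} = -2 + 1 = -1$)
$t = \frac{1}{30} \approx 0.033333$
$d = \frac{451}{30}$ ($d = \frac{1}{30} - -15 = \frac{1}{30} + 15 = \frac{451}{30} \approx 15.033$)
$\left(d + k{\left(8,28 \right)}\right)^{2} = \left(\frac{451}{30} + 16\right)^{2} = \left(\frac{931}{30}\right)^{2} = \frac{866761}{900}$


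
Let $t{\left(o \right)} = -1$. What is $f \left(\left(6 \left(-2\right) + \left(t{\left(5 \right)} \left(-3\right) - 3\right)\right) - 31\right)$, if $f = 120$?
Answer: $-5160$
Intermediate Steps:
$f \left(\left(6 \left(-2\right) + \left(t{\left(5 \right)} \left(-3\right) - 3\right)\right) - 31\right) = 120 \left(\left(6 \left(-2\right) - 0\right) - 31\right) = 120 \left(\left(-12 + \left(3 - 3\right)\right) - 31\right) = 120 \left(\left(-12 + 0\right) - 31\right) = 120 \left(-12 - 31\right) = 120 \left(-43\right) = -5160$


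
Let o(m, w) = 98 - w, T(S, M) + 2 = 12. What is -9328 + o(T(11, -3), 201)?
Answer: -9431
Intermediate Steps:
T(S, M) = 10 (T(S, M) = -2 + 12 = 10)
-9328 + o(T(11, -3), 201) = -9328 + (98 - 1*201) = -9328 + (98 - 201) = -9328 - 103 = -9431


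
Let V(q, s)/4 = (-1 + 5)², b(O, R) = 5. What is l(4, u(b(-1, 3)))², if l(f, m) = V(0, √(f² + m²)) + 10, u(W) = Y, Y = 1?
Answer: 5476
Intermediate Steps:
u(W) = 1
V(q, s) = 64 (V(q, s) = 4*(-1 + 5)² = 4*4² = 4*16 = 64)
l(f, m) = 74 (l(f, m) = 64 + 10 = 74)
l(4, u(b(-1, 3)))² = 74² = 5476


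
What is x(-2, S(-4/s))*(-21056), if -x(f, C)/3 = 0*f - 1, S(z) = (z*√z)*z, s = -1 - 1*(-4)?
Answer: -63168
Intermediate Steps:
s = 3 (s = -1 + 4 = 3)
S(z) = z^(5/2) (S(z) = z^(3/2)*z = z^(5/2))
x(f, C) = 3 (x(f, C) = -3*(0*f - 1) = -3*(0 - 1) = -3*(-1) = 3)
x(-2, S(-4/s))*(-21056) = 3*(-21056) = -63168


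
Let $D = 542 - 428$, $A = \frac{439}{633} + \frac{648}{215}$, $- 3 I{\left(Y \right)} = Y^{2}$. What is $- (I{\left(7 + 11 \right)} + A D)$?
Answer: $- \frac{14274202}{45365} \approx -314.65$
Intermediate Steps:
$I{\left(Y \right)} = - \frac{Y^{2}}{3}$
$A = \frac{504569}{136095}$ ($A = 439 \cdot \frac{1}{633} + 648 \cdot \frac{1}{215} = \frac{439}{633} + \frac{648}{215} = \frac{504569}{136095} \approx 3.7075$)
$D = 114$
$- (I{\left(7 + 11 \right)} + A D) = - (- \frac{\left(7 + 11\right)^{2}}{3} + \frac{504569}{136095} \cdot 114) = - (- \frac{18^{2}}{3} + \frac{19173622}{45365}) = - (\left(- \frac{1}{3}\right) 324 + \frac{19173622}{45365}) = - (-108 + \frac{19173622}{45365}) = \left(-1\right) \frac{14274202}{45365} = - \frac{14274202}{45365}$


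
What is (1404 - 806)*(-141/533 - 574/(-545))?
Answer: 10538462/22345 ≈ 471.63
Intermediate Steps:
(1404 - 806)*(-141/533 - 574/(-545)) = 598*(-141*1/533 - 574*(-1/545)) = 598*(-141/533 + 574/545) = 598*(229097/290485) = 10538462/22345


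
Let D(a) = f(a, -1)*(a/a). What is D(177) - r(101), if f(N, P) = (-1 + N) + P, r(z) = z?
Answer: 74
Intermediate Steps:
f(N, P) = -1 + N + P
D(a) = -2 + a (D(a) = (-1 + a - 1)*(a/a) = (-2 + a)*1 = -2 + a)
D(177) - r(101) = (-2 + 177) - 1*101 = 175 - 101 = 74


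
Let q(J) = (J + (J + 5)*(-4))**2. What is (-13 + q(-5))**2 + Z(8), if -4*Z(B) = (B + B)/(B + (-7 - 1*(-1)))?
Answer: 142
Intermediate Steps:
q(J) = (-20 - 3*J)**2 (q(J) = (J + (5 + J)*(-4))**2 = (J + (-20 - 4*J))**2 = (-20 - 3*J)**2)
Z(B) = -B/(2*(-6 + B)) (Z(B) = -(B + B)/(4*(B + (-7 - 1*(-1)))) = -2*B/(4*(B + (-7 + 1))) = -2*B/(4*(B - 6)) = -2*B/(4*(-6 + B)) = -B/(2*(-6 + B)))
(-13 + q(-5))**2 + Z(8) = (-13 + (20 + 3*(-5))**2)**2 - 1*8/(-12 + 2*8) = (-13 + (20 - 15)**2)**2 - 1*8/(-12 + 16) = (-13 + 5**2)**2 - 1*8/4 = (-13 + 25)**2 - 1*8*1/4 = 12**2 - 2 = 144 - 2 = 142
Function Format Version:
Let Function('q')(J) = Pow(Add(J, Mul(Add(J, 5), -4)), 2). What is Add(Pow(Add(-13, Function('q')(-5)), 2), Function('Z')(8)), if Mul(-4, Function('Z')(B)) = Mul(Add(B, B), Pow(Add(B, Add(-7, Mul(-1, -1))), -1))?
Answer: 142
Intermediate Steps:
Function('q')(J) = Pow(Add(-20, Mul(-3, J)), 2) (Function('q')(J) = Pow(Add(J, Mul(Add(5, J), -4)), 2) = Pow(Add(J, Add(-20, Mul(-4, J))), 2) = Pow(Add(-20, Mul(-3, J)), 2))
Function('Z')(B) = Mul(Rational(-1, 2), B, Pow(Add(-6, B), -1)) (Function('Z')(B) = Mul(Rational(-1, 4), Mul(Add(B, B), Pow(Add(B, Add(-7, Mul(-1, -1))), -1))) = Mul(Rational(-1, 4), Mul(Mul(2, B), Pow(Add(B, Add(-7, 1)), -1))) = Mul(Rational(-1, 4), Mul(Mul(2, B), Pow(Add(B, -6), -1))) = Mul(Rational(-1, 4), Mul(Mul(2, B), Pow(Add(-6, B), -1))) = Mul(Rational(-1, 4), Mul(2, B, Pow(Add(-6, B), -1))) = Mul(Rational(-1, 2), B, Pow(Add(-6, B), -1)))
Add(Pow(Add(-13, Function('q')(-5)), 2), Function('Z')(8)) = Add(Pow(Add(-13, Pow(Add(20, Mul(3, -5)), 2)), 2), Mul(-1, 8, Pow(Add(-12, Mul(2, 8)), -1))) = Add(Pow(Add(-13, Pow(Add(20, -15), 2)), 2), Mul(-1, 8, Pow(Add(-12, 16), -1))) = Add(Pow(Add(-13, Pow(5, 2)), 2), Mul(-1, 8, Pow(4, -1))) = Add(Pow(Add(-13, 25), 2), Mul(-1, 8, Rational(1, 4))) = Add(Pow(12, 2), -2) = Add(144, -2) = 142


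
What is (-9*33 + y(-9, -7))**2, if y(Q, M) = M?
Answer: 92416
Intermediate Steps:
(-9*33 + y(-9, -7))**2 = (-9*33 - 7)**2 = (-297 - 7)**2 = (-304)**2 = 92416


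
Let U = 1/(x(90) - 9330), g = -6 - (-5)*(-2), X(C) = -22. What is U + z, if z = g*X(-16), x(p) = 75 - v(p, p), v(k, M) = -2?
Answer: 3257055/9253 ≈ 352.00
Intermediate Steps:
x(p) = 77 (x(p) = 75 - 1*(-2) = 75 + 2 = 77)
g = -16 (g = -6 - 1*10 = -6 - 10 = -16)
z = 352 (z = -16*(-22) = 352)
U = -1/9253 (U = 1/(77 - 9330) = 1/(-9253) = -1/9253 ≈ -0.00010807)
U + z = -1/9253 + 352 = 3257055/9253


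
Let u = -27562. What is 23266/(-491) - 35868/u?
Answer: -311823152/6766471 ≈ -46.084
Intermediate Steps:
23266/(-491) - 35868/u = 23266/(-491) - 35868/(-27562) = 23266*(-1/491) - 35868*(-1/27562) = -23266/491 + 17934/13781 = -311823152/6766471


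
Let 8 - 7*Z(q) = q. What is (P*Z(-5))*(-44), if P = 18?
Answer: -10296/7 ≈ -1470.9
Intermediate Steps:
Z(q) = 8/7 - q/7
(P*Z(-5))*(-44) = (18*(8/7 - ⅐*(-5)))*(-44) = (18*(8/7 + 5/7))*(-44) = (18*(13/7))*(-44) = (234/7)*(-44) = -10296/7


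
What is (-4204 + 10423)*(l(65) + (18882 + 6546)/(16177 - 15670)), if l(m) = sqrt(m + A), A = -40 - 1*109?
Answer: 4054788/13 + 12438*I*sqrt(21) ≈ 3.1191e+5 + 56998.0*I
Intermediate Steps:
A = -149 (A = -40 - 109 = -149)
l(m) = sqrt(-149 + m) (l(m) = sqrt(m - 149) = sqrt(-149 + m))
(-4204 + 10423)*(l(65) + (18882 + 6546)/(16177 - 15670)) = (-4204 + 10423)*(sqrt(-149 + 65) + (18882 + 6546)/(16177 - 15670)) = 6219*(sqrt(-84) + 25428/507) = 6219*(2*I*sqrt(21) + 25428*(1/507)) = 6219*(2*I*sqrt(21) + 652/13) = 6219*(652/13 + 2*I*sqrt(21)) = 4054788/13 + 12438*I*sqrt(21)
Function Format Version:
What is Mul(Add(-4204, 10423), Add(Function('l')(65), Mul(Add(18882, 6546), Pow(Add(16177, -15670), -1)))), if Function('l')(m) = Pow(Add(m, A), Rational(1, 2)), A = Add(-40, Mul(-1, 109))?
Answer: Add(Rational(4054788, 13), Mul(12438, I, Pow(21, Rational(1, 2)))) ≈ Add(3.1191e+5, Mul(56998., I))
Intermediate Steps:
A = -149 (A = Add(-40, -109) = -149)
Function('l')(m) = Pow(Add(-149, m), Rational(1, 2)) (Function('l')(m) = Pow(Add(m, -149), Rational(1, 2)) = Pow(Add(-149, m), Rational(1, 2)))
Mul(Add(-4204, 10423), Add(Function('l')(65), Mul(Add(18882, 6546), Pow(Add(16177, -15670), -1)))) = Mul(Add(-4204, 10423), Add(Pow(Add(-149, 65), Rational(1, 2)), Mul(Add(18882, 6546), Pow(Add(16177, -15670), -1)))) = Mul(6219, Add(Pow(-84, Rational(1, 2)), Mul(25428, Pow(507, -1)))) = Mul(6219, Add(Mul(2, I, Pow(21, Rational(1, 2))), Mul(25428, Rational(1, 507)))) = Mul(6219, Add(Mul(2, I, Pow(21, Rational(1, 2))), Rational(652, 13))) = Mul(6219, Add(Rational(652, 13), Mul(2, I, Pow(21, Rational(1, 2))))) = Add(Rational(4054788, 13), Mul(12438, I, Pow(21, Rational(1, 2))))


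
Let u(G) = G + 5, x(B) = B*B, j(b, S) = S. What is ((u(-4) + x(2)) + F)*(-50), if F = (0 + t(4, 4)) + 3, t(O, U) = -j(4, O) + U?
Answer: -400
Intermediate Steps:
x(B) = B²
u(G) = 5 + G
t(O, U) = U - O (t(O, U) = -O + U = U - O)
F = 3 (F = (0 + (4 - 1*4)) + 3 = (0 + (4 - 4)) + 3 = (0 + 0) + 3 = 0 + 3 = 3)
((u(-4) + x(2)) + F)*(-50) = (((5 - 4) + 2²) + 3)*(-50) = ((1 + 4) + 3)*(-50) = (5 + 3)*(-50) = 8*(-50) = -400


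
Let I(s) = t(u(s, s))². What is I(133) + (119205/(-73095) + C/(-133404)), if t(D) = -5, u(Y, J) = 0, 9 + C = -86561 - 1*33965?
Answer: 15779147767/650077692 ≈ 24.273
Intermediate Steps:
C = -120535 (C = -9 + (-86561 - 1*33965) = -9 + (-86561 - 33965) = -9 - 120526 = -120535)
I(s) = 25 (I(s) = (-5)² = 25)
I(133) + (119205/(-73095) + C/(-133404)) = 25 + (119205/(-73095) - 120535/(-133404)) = 25 + (119205*(-1/73095) - 120535*(-1/133404)) = 25 + (-7947/4873 + 120535/133404) = 25 - 472794533/650077692 = 15779147767/650077692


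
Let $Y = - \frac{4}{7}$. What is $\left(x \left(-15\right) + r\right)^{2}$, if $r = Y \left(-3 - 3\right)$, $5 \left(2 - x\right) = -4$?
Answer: $\frac{72900}{49} \approx 1487.8$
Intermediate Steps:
$x = \frac{14}{5}$ ($x = 2 - - \frac{4}{5} = 2 + \frac{4}{5} = \frac{14}{5} \approx 2.8$)
$Y = - \frac{4}{7}$ ($Y = \left(-4\right) \frac{1}{7} = - \frac{4}{7} \approx -0.57143$)
$r = \frac{24}{7}$ ($r = - \frac{4 \left(-3 - 3\right)}{7} = \left(- \frac{4}{7}\right) \left(-6\right) = \frac{24}{7} \approx 3.4286$)
$\left(x \left(-15\right) + r\right)^{2} = \left(\frac{14}{5} \left(-15\right) + \frac{24}{7}\right)^{2} = \left(-42 + \frac{24}{7}\right)^{2} = \left(- \frac{270}{7}\right)^{2} = \frac{72900}{49}$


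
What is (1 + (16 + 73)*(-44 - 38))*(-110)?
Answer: 802670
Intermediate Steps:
(1 + (16 + 73)*(-44 - 38))*(-110) = (1 + 89*(-82))*(-110) = (1 - 7298)*(-110) = -7297*(-110) = 802670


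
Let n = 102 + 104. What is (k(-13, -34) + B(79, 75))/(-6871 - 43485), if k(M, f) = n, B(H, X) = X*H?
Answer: -6131/50356 ≈ -0.12175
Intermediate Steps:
n = 206
B(H, X) = H*X
k(M, f) = 206
(k(-13, -34) + B(79, 75))/(-6871 - 43485) = (206 + 79*75)/(-6871 - 43485) = (206 + 5925)/(-50356) = 6131*(-1/50356) = -6131/50356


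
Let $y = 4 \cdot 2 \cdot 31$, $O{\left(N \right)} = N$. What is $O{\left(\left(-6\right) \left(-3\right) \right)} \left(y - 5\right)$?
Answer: $4374$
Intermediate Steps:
$y = 248$ ($y = 4 \cdot 62 = 248$)
$O{\left(\left(-6\right) \left(-3\right) \right)} \left(y - 5\right) = \left(-6\right) \left(-3\right) \left(248 - 5\right) = 18 \cdot 243 = 4374$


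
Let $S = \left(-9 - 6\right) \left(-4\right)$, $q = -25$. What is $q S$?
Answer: $-1500$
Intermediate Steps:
$S = 60$ ($S = \left(-15\right) \left(-4\right) = 60$)
$q S = \left(-25\right) 60 = -1500$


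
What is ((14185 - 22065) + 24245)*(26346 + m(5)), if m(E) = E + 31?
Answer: 431741430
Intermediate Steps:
m(E) = 31 + E
((14185 - 22065) + 24245)*(26346 + m(5)) = ((14185 - 22065) + 24245)*(26346 + (31 + 5)) = (-7880 + 24245)*(26346 + 36) = 16365*26382 = 431741430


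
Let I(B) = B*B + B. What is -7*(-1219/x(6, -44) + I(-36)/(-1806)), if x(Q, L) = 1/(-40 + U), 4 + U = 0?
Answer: -16144226/43 ≈ -3.7545e+5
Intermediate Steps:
U = -4 (U = -4 + 0 = -4)
I(B) = B + B² (I(B) = B² + B = B + B²)
x(Q, L) = -1/44 (x(Q, L) = 1/(-40 - 4) = 1/(-44) = -1/44)
-7*(-1219/x(6, -44) + I(-36)/(-1806)) = -7*(-1219/(-1/44) - 36*(1 - 36)/(-1806)) = -7*(-1219*(-44) - 36*(-35)*(-1/1806)) = -7*(53636 + 1260*(-1/1806)) = -7*(53636 - 30/43) = -7*2306318/43 = -16144226/43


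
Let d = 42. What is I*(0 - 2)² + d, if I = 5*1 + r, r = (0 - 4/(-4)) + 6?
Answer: 90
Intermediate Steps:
r = 7 (r = (0 - 4*(-¼)) + 6 = (0 + 1) + 6 = 1 + 6 = 7)
I = 12 (I = 5*1 + 7 = 5 + 7 = 12)
I*(0 - 2)² + d = 12*(0 - 2)² + 42 = 12*(-2)² + 42 = 12*4 + 42 = 48 + 42 = 90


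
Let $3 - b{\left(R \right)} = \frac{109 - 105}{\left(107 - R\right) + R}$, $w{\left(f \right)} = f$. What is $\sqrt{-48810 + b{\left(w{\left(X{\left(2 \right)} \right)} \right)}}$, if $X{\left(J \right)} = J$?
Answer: $\frac{i \sqrt{558791771}}{107} \approx 220.92 i$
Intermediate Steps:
$b{\left(R \right)} = \frac{317}{107}$ ($b{\left(R \right)} = 3 - \frac{109 - 105}{\left(107 - R\right) + R} = 3 - \frac{4}{107} = \frac{317}{107}$)
$\sqrt{-48810 + b{\left(w{\left(X{\left(2 \right)} \right)} \right)}} = \sqrt{-48810 + \frac{317}{107}} = \sqrt{- \frac{5222353}{107}} = \frac{i \sqrt{558791771}}{107}$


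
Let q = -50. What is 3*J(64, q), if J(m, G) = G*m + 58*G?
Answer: -18300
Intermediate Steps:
J(m, G) = 58*G + G*m
3*J(64, q) = 3*(-50*(58 + 64)) = 3*(-50*122) = 3*(-6100) = -18300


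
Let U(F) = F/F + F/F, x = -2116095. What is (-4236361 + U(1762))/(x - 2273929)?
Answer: 4236359/4390024 ≈ 0.96500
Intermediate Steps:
U(F) = 2 (U(F) = 1 + 1 = 2)
(-4236361 + U(1762))/(x - 2273929) = (-4236361 + 2)/(-2116095 - 2273929) = -4236359/(-4390024) = -4236359*(-1/4390024) = 4236359/4390024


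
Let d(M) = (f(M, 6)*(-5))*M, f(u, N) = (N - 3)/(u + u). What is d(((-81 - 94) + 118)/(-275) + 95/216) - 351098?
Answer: -702211/2 ≈ -3.5111e+5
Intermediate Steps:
f(u, N) = (-3 + N)/(2*u) (f(u, N) = (-3 + N)/((2*u)) = (-3 + N)*(1/(2*u)) = (-3 + N)/(2*u))
d(M) = -15/2 (d(M) = (((-3 + 6)/(2*M))*(-5))*M = (((½)*3/M)*(-5))*M = ((3/(2*M))*(-5))*M = (-15/(2*M))*M = -15/2)
d(((-81 - 94) + 118)/(-275) + 95/216) - 351098 = -15/2 - 351098 = -702211/2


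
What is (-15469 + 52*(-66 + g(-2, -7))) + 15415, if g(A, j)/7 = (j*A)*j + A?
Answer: -39886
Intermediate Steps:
g(A, j) = 7*A + 7*A*j**2 (g(A, j) = 7*((j*A)*j + A) = 7*((A*j)*j + A) = 7*(A*j**2 + A) = 7*(A + A*j**2) = 7*A + 7*A*j**2)
(-15469 + 52*(-66 + g(-2, -7))) + 15415 = (-15469 + 52*(-66 + 7*(-2)*(1 + (-7)**2))) + 15415 = (-15469 + 52*(-66 + 7*(-2)*(1 + 49))) + 15415 = (-15469 + 52*(-66 + 7*(-2)*50)) + 15415 = (-15469 + 52*(-66 - 700)) + 15415 = (-15469 + 52*(-766)) + 15415 = (-15469 - 39832) + 15415 = -55301 + 15415 = -39886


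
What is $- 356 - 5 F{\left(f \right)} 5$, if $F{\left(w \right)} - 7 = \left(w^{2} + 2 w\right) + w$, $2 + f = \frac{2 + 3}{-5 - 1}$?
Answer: $\frac{522875}{9} \approx 58097.0$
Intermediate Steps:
$f = - \frac{17}{6}$ ($f = -2 + \frac{2 + 3}{-5 - 1} = -2 + \frac{5}{-6} = -2 + 5 \left(- \frac{1}{6}\right) = -2 - \frac{5}{6} = - \frac{17}{6} \approx -2.8333$)
$F{\left(w \right)} = 7 + w^{2} + 3 w$ ($F{\left(w \right)} = 7 + \left(\left(w^{2} + 2 w\right) + w\right) = 7 + \left(w^{2} + 3 w\right) = 7 + w^{2} + 3 w$)
$- 356 - 5 F{\left(f \right)} 5 = - 356 - 5 \left(7 + \left(- \frac{17}{6}\right)^{2} + 3 \left(- \frac{17}{6}\right)\right) 5 = - 356 - 5 \left(7 + \frac{289}{36} - \frac{17}{2}\right) 5 = - 356 \left(-5\right) \frac{235}{36} \cdot 5 = - 356 \left(\left(- \frac{1175}{36}\right) 5\right) = \left(-356\right) \left(- \frac{5875}{36}\right) = \frac{522875}{9}$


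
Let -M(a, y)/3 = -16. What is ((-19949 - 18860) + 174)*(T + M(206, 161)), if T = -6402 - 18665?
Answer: 966609065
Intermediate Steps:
M(a, y) = 48 (M(a, y) = -3*(-16) = 48)
T = -25067
((-19949 - 18860) + 174)*(T + M(206, 161)) = ((-19949 - 18860) + 174)*(-25067 + 48) = (-38809 + 174)*(-25019) = -38635*(-25019) = 966609065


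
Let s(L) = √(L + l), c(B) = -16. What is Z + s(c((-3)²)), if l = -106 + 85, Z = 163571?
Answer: 163571 + I*√37 ≈ 1.6357e+5 + 6.0828*I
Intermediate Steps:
l = -21
s(L) = √(-21 + L) (s(L) = √(L - 21) = √(-21 + L))
Z + s(c((-3)²)) = 163571 + √(-21 - 16) = 163571 + √(-37) = 163571 + I*√37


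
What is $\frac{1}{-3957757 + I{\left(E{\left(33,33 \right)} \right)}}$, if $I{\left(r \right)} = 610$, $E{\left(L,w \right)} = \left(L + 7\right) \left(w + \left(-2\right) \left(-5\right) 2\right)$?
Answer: $- \frac{1}{3957147} \approx -2.5271 \cdot 10^{-7}$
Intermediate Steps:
$E{\left(L,w \right)} = \left(7 + L\right) \left(20 + w\right)$ ($E{\left(L,w \right)} = \left(7 + L\right) \left(w + 10 \cdot 2\right) = \left(7 + L\right) \left(w + 20\right) = \left(7 + L\right) \left(20 + w\right)$)
$\frac{1}{-3957757 + I{\left(E{\left(33,33 \right)} \right)}} = \frac{1}{-3957757 + 610} = \frac{1}{-3957147} = - \frac{1}{3957147}$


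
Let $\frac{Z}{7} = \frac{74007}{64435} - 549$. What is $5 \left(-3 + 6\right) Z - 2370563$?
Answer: $- \frac{4470108907}{1841} \approx -2.4281 \cdot 10^{6}$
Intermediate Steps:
$Z = - \frac{35300808}{9205}$ ($Z = 7 \left(\frac{74007}{64435} - 549\right) = 7 \left(- \frac{35300808}{64435}\right) = - \frac{35300808}{9205} \approx -3835.0$)
$5 \left(-3 + 6\right) Z - 2370563 = 5 \left(-3 + 6\right) \left(- \frac{35300808}{9205}\right) - 2370563 = 5 \cdot 3 \left(- \frac{35300808}{9205}\right) + \left(-2442634 + 72071\right) = 15 \left(- \frac{35300808}{9205}\right) - 2370563 = - \frac{105902424}{1841} - 2370563 = - \frac{4470108907}{1841}$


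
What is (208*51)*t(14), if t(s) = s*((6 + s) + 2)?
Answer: 3267264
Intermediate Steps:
t(s) = s*(8 + s)
(208*51)*t(14) = (208*51)*(14*(8 + 14)) = 10608*(14*22) = 10608*308 = 3267264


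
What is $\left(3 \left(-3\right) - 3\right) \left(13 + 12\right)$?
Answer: $-300$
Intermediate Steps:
$\left(3 \left(-3\right) - 3\right) \left(13 + 12\right) = \left(-9 - 3\right) 25 = \left(-12\right) 25 = -300$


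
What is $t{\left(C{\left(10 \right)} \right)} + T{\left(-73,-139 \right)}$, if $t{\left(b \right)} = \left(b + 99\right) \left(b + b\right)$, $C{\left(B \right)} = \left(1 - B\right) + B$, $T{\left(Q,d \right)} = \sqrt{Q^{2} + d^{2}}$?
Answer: $200 + 5 \sqrt{986} \approx 357.0$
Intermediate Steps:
$C{\left(B \right)} = 1$
$t{\left(b \right)} = 2 b \left(99 + b\right)$ ($t{\left(b \right)} = \left(99 + b\right) 2 b = 2 b \left(99 + b\right)$)
$t{\left(C{\left(10 \right)} \right)} + T{\left(-73,-139 \right)} = 2 \cdot 1 \left(99 + 1\right) + \sqrt{\left(-73\right)^{2} + \left(-139\right)^{2}} = 2 \cdot 1 \cdot 100 + \sqrt{5329 + 19321} = 200 + \sqrt{24650} = 200 + 5 \sqrt{986}$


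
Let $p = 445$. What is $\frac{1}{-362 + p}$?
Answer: $\frac{1}{83} \approx 0.012048$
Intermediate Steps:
$\frac{1}{-362 + p} = \frac{1}{-362 + 445} = \frac{1}{83}$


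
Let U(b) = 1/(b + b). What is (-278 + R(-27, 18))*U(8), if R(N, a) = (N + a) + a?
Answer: -269/16 ≈ -16.813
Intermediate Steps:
U(b) = 1/(2*b)
R(N, a) = N + 2*a
(-278 + R(-27, 18))*U(8) = (-278 + (-27 + 2*18))*((½)/8) = (-278 + (-27 + 36))*((½)*(⅛)) = (-278 + 9)*(1/16) = -269*1/16 = -269/16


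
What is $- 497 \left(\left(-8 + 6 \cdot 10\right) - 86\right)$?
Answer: $16898$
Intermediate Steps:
$- 497 \left(\left(-8 + 6 \cdot 10\right) - 86\right) = - 497 \left(\left(-8 + 60\right) - 86\right) = - 497 \left(52 - 86\right) = \left(-497\right) \left(-34\right) = 16898$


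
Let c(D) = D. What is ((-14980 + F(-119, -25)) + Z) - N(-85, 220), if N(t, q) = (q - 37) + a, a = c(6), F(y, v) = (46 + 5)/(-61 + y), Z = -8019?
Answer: -1391297/60 ≈ -23188.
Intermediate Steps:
F(y, v) = 51/(-61 + y)
a = 6
N(t, q) = -31 + q (N(t, q) = (q - 37) + 6 = (-37 + q) + 6 = -31 + q)
((-14980 + F(-119, -25)) + Z) - N(-85, 220) = ((-14980 + 51/(-61 - 119)) - 8019) - (-31 + 220) = ((-14980 + 51/(-180)) - 8019) - 1*189 = ((-14980 + 51*(-1/180)) - 8019) - 189 = ((-14980 - 17/60) - 8019) - 189 = (-898817/60 - 8019) - 189 = -1379957/60 - 189 = -1391297/60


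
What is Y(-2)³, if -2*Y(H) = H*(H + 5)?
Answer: 27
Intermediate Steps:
Y(H) = -H*(5 + H)/2 (Y(H) = -H*(H + 5)/2 = -H*(5 + H)/2)
Y(-2)³ = (-½*(-2)*(5 - 2))³ = (-½*(-2)*3)³ = 3³ = 27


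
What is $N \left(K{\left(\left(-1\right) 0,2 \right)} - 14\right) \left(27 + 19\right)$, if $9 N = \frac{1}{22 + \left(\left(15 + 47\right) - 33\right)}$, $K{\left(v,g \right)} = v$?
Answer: $- \frac{644}{459} \approx -1.403$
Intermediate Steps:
$N = \frac{1}{459}$ ($N = \frac{1}{9 \left(22 + \left(\left(15 + 47\right) - 33\right)\right)} = \frac{1}{9 \left(22 + \left(62 - 33\right)\right)} = \frac{1}{9 \left(22 + 29\right)} = \frac{1}{9 \cdot 51} = \frac{1}{9} \cdot \frac{1}{51} = \frac{1}{459} \approx 0.0021787$)
$N \left(K{\left(\left(-1\right) 0,2 \right)} - 14\right) \left(27 + 19\right) = \frac{\left(\left(-1\right) 0 - 14\right) \left(27 + 19\right)}{459} = \frac{\left(0 - 14\right) 46}{459} = \frac{\left(-14\right) 46}{459} = \frac{1}{459} \left(-644\right) = - \frac{644}{459}$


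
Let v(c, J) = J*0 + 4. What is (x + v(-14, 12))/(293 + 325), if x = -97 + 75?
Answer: -3/103 ≈ -0.029126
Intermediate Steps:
v(c, J) = 4 (v(c, J) = 0 + 4 = 4)
x = -22
(x + v(-14, 12))/(293 + 325) = (-22 + 4)/(293 + 325) = -18/618 = -18*1/618 = -3/103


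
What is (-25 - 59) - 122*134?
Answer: -16432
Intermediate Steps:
(-25 - 59) - 122*134 = -84 - 16348 = -16432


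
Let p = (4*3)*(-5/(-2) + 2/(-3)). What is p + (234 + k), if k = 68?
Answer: 324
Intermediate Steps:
p = 22 (p = 12*(-5*(-1/2) + 2*(-1/3)) = 12*(5/2 - 2/3) = 12*(11/6) = 22)
p + (234 + k) = 22 + (234 + 68) = 22 + 302 = 324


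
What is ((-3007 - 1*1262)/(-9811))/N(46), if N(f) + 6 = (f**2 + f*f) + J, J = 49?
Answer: 1423/13980675 ≈ 0.00010178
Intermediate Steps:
N(f) = 43 + 2*f**2 (N(f) = -6 + ((f**2 + f*f) + 49) = -6 + ((f**2 + f**2) + 49) = -6 + (2*f**2 + 49) = -6 + (49 + 2*f**2) = 43 + 2*f**2)
((-3007 - 1*1262)/(-9811))/N(46) = ((-3007 - 1*1262)/(-9811))/(43 + 2*46**2) = ((-3007 - 1262)*(-1/9811))/(43 + 2*2116) = (-4269*(-1/9811))/(43 + 4232) = (4269/9811)/4275 = (4269/9811)*(1/4275) = 1423/13980675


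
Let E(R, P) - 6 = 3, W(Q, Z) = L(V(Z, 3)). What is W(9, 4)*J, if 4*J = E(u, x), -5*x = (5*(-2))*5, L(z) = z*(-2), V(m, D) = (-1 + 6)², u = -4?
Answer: -225/2 ≈ -112.50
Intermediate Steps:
V(m, D) = 25 (V(m, D) = 5² = 25)
L(z) = -2*z
W(Q, Z) = -50 (W(Q, Z) = -2*25 = -50)
x = 10 (x = -5*(-2)*5/5 = -(-2)*5 = -⅕*(-50) = 10)
E(R, P) = 9 (E(R, P) = 6 + 3 = 9)
J = 9/4 (J = (¼)*9 = 9/4 ≈ 2.2500)
W(9, 4)*J = -50*9/4 = -225/2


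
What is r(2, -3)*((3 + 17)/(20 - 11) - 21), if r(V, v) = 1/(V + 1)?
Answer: -169/27 ≈ -6.2593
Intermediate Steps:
r(V, v) = 1/(1 + V)
r(2, -3)*((3 + 17)/(20 - 11) - 21) = ((3 + 17)/(20 - 11) - 21)/(1 + 2) = (20/9 - 21)/3 = (⅓)*(-169/9) = -169/27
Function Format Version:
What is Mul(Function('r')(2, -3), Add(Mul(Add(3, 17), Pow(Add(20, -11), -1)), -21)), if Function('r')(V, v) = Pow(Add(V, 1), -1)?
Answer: Rational(-169, 27) ≈ -6.2593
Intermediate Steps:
Function('r')(V, v) = Pow(Add(1, V), -1)
Mul(Function('r')(2, -3), Add(Mul(Add(3, 17), Pow(Add(20, -11), -1)), -21)) = Mul(Pow(Add(1, 2), -1), Add(Mul(Add(3, 17), Pow(Add(20, -11), -1)), -21)) = Mul(Pow(3, -1), Add(Mul(20, Pow(9, -1)), -21)) = Mul(Rational(1, 3), Add(Mul(20, Rational(1, 9)), -21)) = Mul(Rational(1, 3), Add(Rational(20, 9), -21)) = Mul(Rational(1, 3), Rational(-169, 9)) = Rational(-169, 27)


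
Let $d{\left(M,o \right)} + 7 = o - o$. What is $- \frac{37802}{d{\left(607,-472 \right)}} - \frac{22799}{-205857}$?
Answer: $\frac{7781965907}{1440999} \approx 5400.4$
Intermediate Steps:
$d{\left(M,o \right)} = -7$ ($d{\left(M,o \right)} = -7 + \left(o - o\right) = -7 + 0 = -7$)
$- \frac{37802}{d{\left(607,-472 \right)}} - \frac{22799}{-205857} = - \frac{37802}{-7} - \frac{22799}{-205857} = \left(-37802\right) \left(- \frac{1}{7}\right) - - \frac{22799}{205857} = \frac{37802}{7} + \frac{22799}{205857} = \frac{7781965907}{1440999}$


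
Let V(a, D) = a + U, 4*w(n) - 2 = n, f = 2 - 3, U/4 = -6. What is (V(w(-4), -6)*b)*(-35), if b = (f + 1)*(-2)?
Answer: 0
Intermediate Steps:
U = -24 (U = 4*(-6) = -24)
f = -1
w(n) = ½ + n/4
V(a, D) = -24 + a (V(a, D) = a - 24 = -24 + a)
b = 0 (b = (-1 + 1)*(-2) = 0*(-2) = 0)
(V(w(-4), -6)*b)*(-35) = ((-24 + (½ + (¼)*(-4)))*0)*(-35) = ((-24 + (½ - 1))*0)*(-35) = ((-24 - ½)*0)*(-35) = -49/2*0*(-35) = 0*(-35) = 0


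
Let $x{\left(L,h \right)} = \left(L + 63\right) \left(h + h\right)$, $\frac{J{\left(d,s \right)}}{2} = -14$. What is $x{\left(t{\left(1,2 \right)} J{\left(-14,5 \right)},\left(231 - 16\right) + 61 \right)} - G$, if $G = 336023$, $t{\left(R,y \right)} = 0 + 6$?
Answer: $-393983$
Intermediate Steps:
$J{\left(d,s \right)} = -28$ ($J{\left(d,s \right)} = 2 \left(-14\right) = -28$)
$t{\left(R,y \right)} = 6$
$x{\left(L,h \right)} = 2 h \left(63 + L\right)$ ($x{\left(L,h \right)} = \left(63 + L\right) 2 h = 2 h \left(63 + L\right)$)
$x{\left(t{\left(1,2 \right)} J{\left(-14,5 \right)},\left(231 - 16\right) + 61 \right)} - G = 2 \left(\left(231 - 16\right) + 61\right) \left(63 + 6 \left(-28\right)\right) - 336023 = 2 \left(215 + 61\right) \left(63 - 168\right) - 336023 = 2 \cdot 276 \left(-105\right) - 336023 = -57960 - 336023 = -393983$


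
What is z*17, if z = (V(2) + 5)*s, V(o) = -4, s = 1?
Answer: 17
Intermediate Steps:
z = 1 (z = (-4 + 5)*1 = 1*1 = 1)
z*17 = 1*17 = 17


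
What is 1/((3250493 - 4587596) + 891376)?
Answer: -1/445727 ≈ -2.2435e-6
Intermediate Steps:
1/((3250493 - 4587596) + 891376) = 1/(-1337103 + 891376) = 1/(-445727) = -1/445727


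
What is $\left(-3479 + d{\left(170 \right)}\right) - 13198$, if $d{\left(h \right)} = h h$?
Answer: $12223$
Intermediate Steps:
$d{\left(h \right)} = h^{2}$
$\left(-3479 + d{\left(170 \right)}\right) - 13198 = \left(-3479 + 170^{2}\right) - 13198 = \left(-3479 + 28900\right) - 13198 = 25421 - 13198 = 12223$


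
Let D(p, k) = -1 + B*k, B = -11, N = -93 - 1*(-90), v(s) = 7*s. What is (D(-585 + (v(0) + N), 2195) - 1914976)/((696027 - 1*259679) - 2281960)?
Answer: 107729/102534 ≈ 1.0507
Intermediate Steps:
N = -3 (N = -93 + 90 = -3)
D(p, k) = -1 - 11*k
(D(-585 + (v(0) + N), 2195) - 1914976)/((696027 - 1*259679) - 2281960) = ((-1 - 11*2195) - 1914976)/((696027 - 1*259679) - 2281960) = ((-1 - 24145) - 1914976)/((696027 - 259679) - 2281960) = (-24146 - 1914976)/(436348 - 2281960) = -1939122/(-1845612) = -1939122*(-1/1845612) = 107729/102534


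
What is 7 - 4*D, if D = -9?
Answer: 43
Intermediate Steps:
7 - 4*D = 7 - 4*(-9) = 7 + 36 = 43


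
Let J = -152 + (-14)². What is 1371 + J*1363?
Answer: 61343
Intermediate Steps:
J = 44 (J = -152 + 196 = 44)
1371 + J*1363 = 1371 + 44*1363 = 1371 + 59972 = 61343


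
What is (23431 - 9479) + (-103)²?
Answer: 24561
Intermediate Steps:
(23431 - 9479) + (-103)² = 13952 + 10609 = 24561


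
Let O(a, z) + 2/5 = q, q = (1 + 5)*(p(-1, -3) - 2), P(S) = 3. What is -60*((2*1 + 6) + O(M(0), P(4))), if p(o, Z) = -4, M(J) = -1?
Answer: 1704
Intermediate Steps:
q = -36 (q = (1 + 5)*(-4 - 2) = 6*(-6) = -36)
O(a, z) = -182/5 (O(a, z) = -2/5 - 36 = -182/5)
-60*((2*1 + 6) + O(M(0), P(4))) = -60*((2*1 + 6) - 182/5) = -60*((2 + 6) - 182/5) = -60*(8 - 182/5) = -60*(-142/5) = 1704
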